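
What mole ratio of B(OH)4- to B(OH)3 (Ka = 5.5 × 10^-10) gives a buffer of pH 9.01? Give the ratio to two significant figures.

pKa = -log(5.5 × 10^-10) = 9.260
pH = pKa + log(r) ⇒ log(r) = 9.01 − 9.260 = -0.250
r = [B(OH)4-]/[B(OH)3] = 10^(-0.250) = 0.562

ratio = 0.56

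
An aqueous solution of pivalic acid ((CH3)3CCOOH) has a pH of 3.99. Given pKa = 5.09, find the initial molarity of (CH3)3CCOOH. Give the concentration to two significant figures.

C₀ = 1.4 × 10^-3 M

[H+] = 10^(-3.99) = 1.02 × 10^-4 M = x
Ka = 10^(−5.09) = 8.13 × 10^-6
Ka = x²/(C₀ − x) ⇒ C₀ = x + x²/Ka
C₀ = 1.02 × 10^-4 + (1.02 × 10^-4)²/(8.13 × 10^-6) = 1.38 × 10^-3 M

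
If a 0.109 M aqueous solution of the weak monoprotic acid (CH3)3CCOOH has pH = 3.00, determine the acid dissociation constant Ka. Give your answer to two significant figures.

[H+] = 10^(-3.00) = 1.00 × 10^-3 M
At equilibrium [HA] = 0.109 − 1.00 × 10^-3 = 1.08 × 10^-1 M
Ka = [H+][A-]/[HA] = (1.00 × 10^-3)² / 1.08 × 10^-1 = 9.3 × 10^-6

Ka = 9.3 × 10^-6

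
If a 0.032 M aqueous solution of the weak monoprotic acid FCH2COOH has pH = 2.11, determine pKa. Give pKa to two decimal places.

[H+] = 10^(-2.11) = 7.76 × 10^-3 M
At equilibrium [HA] = 0.032 − 7.76 × 10^-3 = 2.42 × 10^-2 M
Ka = [H+][A-]/[HA] = (7.76 × 10^-3)² / 2.42 × 10^-2 = 2.49 × 10^-3
pKa = -log(2.49 × 10^-3) = 2.60

pKa = 2.60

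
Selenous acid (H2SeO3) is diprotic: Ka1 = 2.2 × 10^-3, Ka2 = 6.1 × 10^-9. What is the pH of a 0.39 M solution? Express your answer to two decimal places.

Since Ka1 ≫ Ka2, the first ionization dominates [H+].
Ka1 = x²/(0.39 − x) = 2.2 × 10^-3
Solving the quadratic: x = (−Ka1 + √(Ka1² + 4·Ka1·C₀))/2 = 2.82 × 10^-2 M
pH = −log(2.82 × 10^-2) = 1.55

pH = 1.55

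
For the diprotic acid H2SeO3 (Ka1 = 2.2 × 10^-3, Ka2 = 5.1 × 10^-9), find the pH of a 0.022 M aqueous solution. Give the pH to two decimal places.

Since Ka1 ≫ Ka2, the first ionization dominates [H+].
Ka1 = x²/(0.022 − x) = 2.2 × 10^-3
Solving the quadratic: x = (−Ka1 + √(Ka1² + 4·Ka1·C₀))/2 = 5.94 × 10^-3 M
pH = −log(5.94 × 10^-3) = 2.23

pH = 2.23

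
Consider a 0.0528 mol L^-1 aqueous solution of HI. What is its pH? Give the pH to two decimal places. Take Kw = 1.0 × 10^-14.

HI is a strong acid and dissociates completely, so [H+] = 0.0528 M.
pH = -log(0.0528) = 1.28

pH = 1.28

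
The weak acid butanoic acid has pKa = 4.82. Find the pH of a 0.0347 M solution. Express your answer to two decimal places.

pH = 3.14

CH3(CH2)2COOH ⇌ CH3(CH2)2COO- + H+
Ka = 10^(−4.82) = 1.51 × 10^-5
Ka = [H+]²/(0.0347 − [H+]) = 1.51 × 10^-5
Since Ka ≪ C₀, [H+] ≈ √(Ka·C₀) = 7.24 × 10^-4 M.
([H+]/C₀ = 2.1% < 5%, so the approximation holds.)
pH = −log(7.24 × 10^-4) = 3.14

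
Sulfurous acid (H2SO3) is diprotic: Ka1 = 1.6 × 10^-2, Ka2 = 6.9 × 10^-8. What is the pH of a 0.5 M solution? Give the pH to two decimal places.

Since Ka1 ≫ Ka2, the first ionization dominates [H+].
Ka1 = x²/(0.5 − x) = 1.6 × 10^-2
Solving the quadratic: x = (−Ka1 + √(Ka1² + 4·Ka1·C₀))/2 = 8.18 × 10^-2 M
pH = −log(8.18 × 10^-2) = 1.09

pH = 1.09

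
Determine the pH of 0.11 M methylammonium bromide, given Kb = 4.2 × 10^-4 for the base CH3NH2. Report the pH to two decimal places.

pH = 5.79

CH3NH3+ is the conjugate acid of the weak base CH3NH2.
Ka = Kw/Kb = 1.0×10^-14 / 4.2 × 10^-4 = 2.38 × 10^-11
Ka = [H+]²/(0.11 − [H+]) = 2.38 × 10^-11
Assume [H+] ≪ 0.11: [H+] ≈ √(2.38 × 10^-11 × 0.11) = 1.62 × 10^-6 M
Check: 0.0015% ionized — well under 5%, approximation valid.
pH = −log[H+] = −log(1.62 × 10^-6) = 5.79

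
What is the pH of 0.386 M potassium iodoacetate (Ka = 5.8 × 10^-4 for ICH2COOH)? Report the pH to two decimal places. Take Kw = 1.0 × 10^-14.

ICH2COO- is the conjugate base of the weak acid ICH2COOH.
Kb = Kw/Ka = 1.0×10^-14 / 5.8 × 10^-4 = 1.72 × 10^-11
From the ICE table, Kb = x²/(0.386 − x) = 1.72 × 10^-11.
Since Kb ≪ C₀, x ≈ √(Kb·C₀) = 2.58 × 10^-6 M.
Check: 0.00067% ionized — well under 5%, approximation valid.
pOH = −log(2.58 × 10^-6) = 5.59; pH = 14.00 − 5.59 = 8.41

pH = 8.41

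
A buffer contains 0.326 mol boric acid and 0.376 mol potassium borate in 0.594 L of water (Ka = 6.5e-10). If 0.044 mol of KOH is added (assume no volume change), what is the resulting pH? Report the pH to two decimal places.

OH- converts B(OH)3 to B(OH)4-: B(OH)3 → 0.282 mol, B(OH)4- → 0.42 mol.
pKa = −log(6.5 × 10^-10) = 9.187
pH = pKa + log(n_B(OH)4-/n_B(OH)3) = 9.187 + log(0.42/0.282) = 9.187 + (+0.173)

pH = 9.36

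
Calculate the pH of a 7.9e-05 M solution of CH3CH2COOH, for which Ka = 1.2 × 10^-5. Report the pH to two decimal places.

CH3CH2COOH ⇌ CH3CH2COO- + H+
From the ICE table, Ka = x²/(7.9e-05 − x) = 1.2 × 10^-5.
Here C₀/Ka ≈ 6.58, so the small-x approximation fails. Use the quadratic:
x = (−Ka + √(Ka² + 4·Ka·C₀))/2 = 2.54 × 10^-5 M
pH = −log(2.54 × 10^-5) = 4.60

pH = 4.60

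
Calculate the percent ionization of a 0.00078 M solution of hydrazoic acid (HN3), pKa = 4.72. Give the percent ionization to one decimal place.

14.5%

HN3 ⇌ N3- + H+; let x = [H+] at equilibrium.
Ka = 10^(−4.72) = 1.91 × 10^-5
Ka = x²/(C₀ − x); solving the quadratic gives x = 1.13 × 10^-4 M.
Fraction ionized = 1.13 × 10^-4 / 0.00078 = 0.1449 → 14.5%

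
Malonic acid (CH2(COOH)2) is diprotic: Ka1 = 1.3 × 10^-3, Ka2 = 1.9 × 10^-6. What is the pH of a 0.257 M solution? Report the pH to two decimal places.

Ka1 ≫ Ka2, so treat the first dissociation as the only significant source of H+.
Ka1 = x²/(0.257 − x) = 1.3 × 10^-3
Solving the quadratic: x = (−Ka1 + √(Ka1² + 4·Ka1·C₀))/2 = 1.76 × 10^-2 M
pH = −log(1.76 × 10^-2) = 1.75

pH = 1.75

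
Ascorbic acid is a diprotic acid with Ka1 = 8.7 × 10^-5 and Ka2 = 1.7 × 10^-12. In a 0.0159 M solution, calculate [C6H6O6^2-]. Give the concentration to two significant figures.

1.7 × 10^-12 M

First ionization gives [H+] ≈ [HC6H6O6-] = 1.13 × 10^-3 M.
Second step: Ka2 = [H+][C6H6O6^2-]/[HC6H6O6-] ≈ [C6H6O6^2-] (since [H+] ≈ [HC6H6O6-]).
So [C6H6O6^2-] ≈ Ka2.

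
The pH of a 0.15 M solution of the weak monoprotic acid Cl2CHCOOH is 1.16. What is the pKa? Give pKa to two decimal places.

[H+] = 10^(-1.16) = 6.92 × 10^-2 M
At equilibrium [HA] = 0.15 − 6.92 × 10^-2 = 8.08 × 10^-2 M
Ka = [H+][A-]/[HA] = (6.92 × 10^-2)² / 8.08 × 10^-2 = 5.93 × 10^-2
pKa = -log(5.93 × 10^-2) = 1.23

pKa = 1.23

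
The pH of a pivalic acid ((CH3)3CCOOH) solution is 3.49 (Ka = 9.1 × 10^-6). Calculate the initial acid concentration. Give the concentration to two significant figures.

[H+] = 10^(-3.49) = 3.24 × 10^-4 M = x
Ka = x²/(C₀ − x) ⇒ C₀ = x + x²/Ka
C₀ = 3.24 × 10^-4 + (3.24 × 10^-4)²/(9.1 × 10^-6) = 1.19 × 10^-2 M

C₀ = 1.2 × 10^-2 M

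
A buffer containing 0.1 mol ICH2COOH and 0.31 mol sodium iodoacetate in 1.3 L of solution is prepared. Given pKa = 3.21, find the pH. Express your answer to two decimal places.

pH = pKa + log([A⁻]/[HA]) = 3.21 + log(0.31/0.1)
pH = 3.21 + (+0.491) = 3.70

pH = 3.70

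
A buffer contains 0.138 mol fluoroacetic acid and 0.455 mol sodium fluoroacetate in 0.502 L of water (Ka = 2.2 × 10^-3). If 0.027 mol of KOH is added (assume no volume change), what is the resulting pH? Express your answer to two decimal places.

pH = 3.30

After neutralization: n(FCH2COOH) = 0.111 mol, n(FCH2COO-) = 0.482 mol.
pKa = −log(2.2 × 10^-3) = 2.658
pH = pKa + log(n_FCH2COO-/n_FCH2COOH) = 2.658 + log(0.482/0.111) = 2.658 + (+0.638)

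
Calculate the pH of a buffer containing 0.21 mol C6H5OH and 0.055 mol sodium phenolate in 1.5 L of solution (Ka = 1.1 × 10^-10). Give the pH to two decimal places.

pH = 9.38

pKa = −log(1.1 × 10^-10) = 9.959
pH = pKa + log([A⁻]/[HA]) = 9.959 + log(0.055/0.21)
pH = 9.959 + (-0.582) = 9.38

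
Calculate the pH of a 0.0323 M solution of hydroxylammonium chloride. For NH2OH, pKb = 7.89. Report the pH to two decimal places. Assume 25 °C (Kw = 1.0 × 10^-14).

NH3OH+ is the conjugate acid of the weak base NH2OH.
Kb = 10^(−7.89) = 1.29 × 10^-8
Ka = Kw/Kb = 1.0×10^-14 / 1.29 × 10^-8 = 7.75 × 10^-7
From the ICE table, Ka = x²/(0.0323 − x) = 7.75 × 10^-7.
Neglecting x in the denominator: x = √(7.75 × 10^-7 × 0.0323) = 1.58 × 10^-4 M
pH = −log[H+] = −log(1.58 × 10^-4) = 3.80

pH = 3.80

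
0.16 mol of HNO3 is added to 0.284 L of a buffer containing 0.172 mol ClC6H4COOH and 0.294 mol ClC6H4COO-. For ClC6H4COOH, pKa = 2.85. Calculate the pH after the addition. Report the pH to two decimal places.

Added H+ converts ClC6H4COO- to ClC6H4COOH: ClC6H4COOH → 0.332 mol, ClC6H4COO- → 0.134 mol.
pH = pKa + log([A⁻]/[HA]) = 2.85 + log(0.134/0.332) = 2.85 -0.394

pH = 2.46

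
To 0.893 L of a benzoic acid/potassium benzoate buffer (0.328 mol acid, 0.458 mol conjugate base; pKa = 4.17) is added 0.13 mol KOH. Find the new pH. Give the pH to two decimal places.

pH = 4.64

After neutralization: n(C6H5COOH) = 0.198 mol, n(C6H5COO-) = 0.588 mol.
pH = pKa + log(n_C6H5COO-/n_C6H5COOH) = 4.17 + log(0.588/0.198) = 4.17 + (+0.473)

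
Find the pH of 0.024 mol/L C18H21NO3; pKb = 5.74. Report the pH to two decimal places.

C18H21NO3 + H2O ⇌ C18H22NO3+ + OH-
Kb = 10^(−5.74) = 1.82 × 10^-6
Kb = [OH-]²/(0.024 − [OH-]) = 1.82 × 10^-6
Since Kb ≪ C₀, [OH-] ≈ √(Kb·C₀) = 2.09 × 10^-4 M.
Check: 0.87% ionized — well under 5%, approximation valid.
pOH = 3.68, so pH = 14.00 − pOH = 10.32

pH = 10.32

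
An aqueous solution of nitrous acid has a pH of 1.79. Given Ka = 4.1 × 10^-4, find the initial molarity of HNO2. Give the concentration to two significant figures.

C₀ = 6.6 × 10^-1 M

[H+] = 10^(-1.79) = 1.62 × 10^-2 M = x
Ka = x²/(C₀ − x) ⇒ C₀ = x + x²/Ka
C₀ = 1.62 × 10^-2 + (1.62 × 10^-2)²/(4.1 × 10^-4) = 6.56 × 10^-1 M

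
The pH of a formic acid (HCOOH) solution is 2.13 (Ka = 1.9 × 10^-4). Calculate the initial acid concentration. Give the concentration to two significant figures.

C₀ = 3.0 × 10^-1 M

[H+] = 10^(-2.13) = 7.41 × 10^-3 M = x
Ka = x²/(C₀ − x) ⇒ C₀ = x + x²/Ka
C₀ = 7.41 × 10^-3 + (7.41 × 10^-3)²/(1.9 × 10^-4) = 2.96 × 10^-1 M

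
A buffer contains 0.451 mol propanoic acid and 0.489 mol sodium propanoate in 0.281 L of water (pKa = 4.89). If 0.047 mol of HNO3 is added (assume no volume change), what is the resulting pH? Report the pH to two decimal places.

pH = 4.84

Added H+ converts CH3CH2COO- to CH3CH2COOH: CH3CH2COOH → 0.498 mol, CH3CH2COO- → 0.442 mol.
pH = pKa + log(n_CH3CH2COO-/n_CH3CH2COOH) = 4.89 + log(0.442/0.498) = 4.89 + (-0.052)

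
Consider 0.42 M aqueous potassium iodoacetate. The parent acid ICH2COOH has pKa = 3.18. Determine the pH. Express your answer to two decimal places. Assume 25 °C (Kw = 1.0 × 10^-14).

ICH2COO- is the conjugate base of the weak acid ICH2COOH.
Ka = 10^(−3.18) = 6.61 × 10^-4
Kb = Kw/Ka = 1.0×10^-14 / 6.61 × 10^-4 = 1.51 × 10^-11
Kb = [OH-]²/(0.42 − [OH-]) = 1.51 × 10^-11
Assume [OH-] ≪ 0.42: [OH-] ≈ √(1.51 × 10^-11 × 0.42) = 2.52 × 10^-6 M
([OH-]/C₀ = 0.0006% < 5%, so the approximation holds.)
pOH = −log(2.52 × 10^-6) = 5.60; pH = 14.00 − 5.60 = 8.40

pH = 8.40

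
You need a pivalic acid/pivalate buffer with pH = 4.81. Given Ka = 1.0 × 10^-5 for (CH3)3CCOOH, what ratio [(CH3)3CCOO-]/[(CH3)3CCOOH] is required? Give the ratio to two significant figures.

pKa = -log(1.0 × 10^-5) = 5.000
pH = pKa + log(r) ⇒ log(r) = 4.81 − 5.000 = -0.190
r = [(CH3)3CCOO-]/[(CH3)3CCOOH] = 10^(-0.190) = 0.646

ratio = 0.65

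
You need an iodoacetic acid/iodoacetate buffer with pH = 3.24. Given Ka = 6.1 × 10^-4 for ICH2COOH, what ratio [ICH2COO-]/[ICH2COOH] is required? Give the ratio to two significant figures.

ratio = 1.1

pKa = -log(6.1 × 10^-4) = 3.215
pH = pKa + log(r) ⇒ log(r) = 3.24 − 3.215 = +0.025
r = [ICH2COO-]/[ICH2COOH] = 10^(+0.025) = 1.06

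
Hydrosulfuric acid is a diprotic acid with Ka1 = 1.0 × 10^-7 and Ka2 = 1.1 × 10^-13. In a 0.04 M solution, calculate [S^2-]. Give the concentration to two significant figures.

1.1 × 10^-13 M

First ionization gives [H+] ≈ [HS-] = 6.32 × 10^-5 M.
Second step: Ka2 = [H+][S^2-]/[HS-] ≈ [S^2-] (since [H+] ≈ [HS-]).
So [S^2-] ≈ Ka2.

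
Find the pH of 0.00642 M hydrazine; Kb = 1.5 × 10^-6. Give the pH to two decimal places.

N2H4 + H2O ⇌ N2H5+ + OH-
From the ICE table, Kb = x²/(0.00642 − x) = 1.5 × 10^-6.
Assume x ≪ 0.00642: x ≈ √(1.5 × 10^-6 × 0.00642) = 9.81 × 10^-5 M
(x/C₀ = 1.5% < 5%, so the approximation holds.)
pOH = 4.01, so pH = 14.00 − pOH = 9.99

pH = 9.99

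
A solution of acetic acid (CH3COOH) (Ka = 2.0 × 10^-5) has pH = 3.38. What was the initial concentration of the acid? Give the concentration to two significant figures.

[H+] = 10^(-3.38) = 4.17 × 10^-4 M = x
Ka = x²/(C₀ − x) ⇒ C₀ = x + x²/Ka
C₀ = 4.17 × 10^-4 + (4.17 × 10^-4)²/(2.0 × 10^-5) = 9.11 × 10^-3 M

C₀ = 9.1 × 10^-3 M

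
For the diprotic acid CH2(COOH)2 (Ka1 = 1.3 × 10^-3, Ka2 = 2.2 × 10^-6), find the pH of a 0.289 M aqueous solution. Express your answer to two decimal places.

pH = 1.73

Since Ka1 ≫ Ka2, the first ionization dominates [H+].
Ka1 = x²/(0.289 − x) = 1.3 × 10^-3
Solving the quadratic: x = (−Ka1 + √(Ka1² + 4·Ka1·C₀))/2 = 1.87 × 10^-2 M
pH = −log(1.87 × 10^-2) = 1.73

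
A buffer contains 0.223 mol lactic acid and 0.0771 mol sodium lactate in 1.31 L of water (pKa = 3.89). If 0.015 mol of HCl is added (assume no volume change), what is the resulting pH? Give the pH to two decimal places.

pH = 3.31

Added H+ converts CH3CH(OH)COO- to CH3CH(OH)COOH: CH3CH(OH)COOH → 0.238 mol, CH3CH(OH)COO- → 0.0621 mol.
pH = pKa + log(n_CH3CH(OH)COO-/n_CH3CH(OH)COOH) = 3.89 + log(0.0621/0.238) = 3.89 + (-0.583)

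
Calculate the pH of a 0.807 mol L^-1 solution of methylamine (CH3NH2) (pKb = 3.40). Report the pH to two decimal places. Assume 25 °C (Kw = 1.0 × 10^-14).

pH = 12.25

CH3NH2 + H2O ⇌ CH3NH3+ + OH-
Kb = 10^(−3.40) = 3.98 × 10^-4
From the ICE table, Kb = [OH-]²/(0.807 − [OH-]) = 3.98 × 10^-4.
Since Kb ≪ C₀, [OH-] ≈ √(Kb·C₀) = 1.79 × 10^-2 M.
pOH = 1.75, so pH = 14.00 − pOH = 12.25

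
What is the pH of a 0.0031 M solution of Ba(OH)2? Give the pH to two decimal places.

Ba(OH)2 is a strong base (each formula unit releases 2 OH-); [OH-] = 0.0062 M.
pOH = -log(0.0062) = 2.21
pH = 14.00 - 2.21 = 11.79

pH = 11.79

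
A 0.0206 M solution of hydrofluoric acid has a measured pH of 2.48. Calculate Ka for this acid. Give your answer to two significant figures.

Ka = 6.3 × 10^-4

[H+] = 10^(-2.48) = 3.31 × 10^-3 M
At equilibrium [HA] = 0.0206 − 3.31 × 10^-3 = 1.73 × 10^-2 M
Ka = [H+][A-]/[HA] = (3.31 × 10^-3)² / 1.73 × 10^-2 = 6.3 × 10^-4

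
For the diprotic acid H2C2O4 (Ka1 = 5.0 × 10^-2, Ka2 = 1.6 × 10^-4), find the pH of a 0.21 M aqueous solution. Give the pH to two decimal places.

pH = 1.09

Ka1 ≫ Ka2, so treat the first dissociation as the only significant source of H+.
Ka1 = x²/(0.21 − x) = 5.0 × 10^-2
Solving the quadratic: x = (−Ka1 + √(Ka1² + 4·Ka1·C₀))/2 = 8.05 × 10^-2 M
pH = −log(8.05 × 10^-2) = 1.09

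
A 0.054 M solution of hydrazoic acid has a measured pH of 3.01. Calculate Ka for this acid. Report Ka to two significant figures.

[H+] = 10^(-3.01) = 9.77 × 10^-4 M
At equilibrium [HA] = 0.054 − 9.77 × 10^-4 = 5.30 × 10^-2 M
Ka = [H+][A-]/[HA] = (9.77 × 10^-4)² / 5.30 × 10^-2 = 1.8 × 10^-5

Ka = 1.8 × 10^-5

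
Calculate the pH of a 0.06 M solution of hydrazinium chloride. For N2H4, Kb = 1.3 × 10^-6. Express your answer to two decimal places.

N2H5+ is the conjugate acid of the weak base N2H4.
Ka = Kw/Kb = 1.0×10^-14 / 1.3 × 10^-6 = 7.69 × 10^-9
Ka = [H+]²/(0.06 − [H+]) = 7.69 × 10^-9
Since Ka ≪ C₀, [H+] ≈ √(Ka·C₀) = 2.15 × 10^-5 M.
pH = −log[H+] = −log(2.15 × 10^-5) = 4.67

pH = 4.67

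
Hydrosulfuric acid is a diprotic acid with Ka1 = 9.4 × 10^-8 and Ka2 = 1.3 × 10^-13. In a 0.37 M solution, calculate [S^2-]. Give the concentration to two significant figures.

1.3 × 10^-13 M

First ionization gives [H+] ≈ [HS-] = 1.86 × 10^-4 M.
Second step: Ka2 = [H+][S^2-]/[HS-] ≈ [S^2-] (since [H+] ≈ [HS-]).
So [S^2-] ≈ Ka2.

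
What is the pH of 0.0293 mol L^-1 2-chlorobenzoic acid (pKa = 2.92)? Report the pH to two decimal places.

pH = 2.27

ClC6H4COOH ⇌ ClC6H4COO- + H+
Ka = 10^(−2.92) = 1.20 × 10^-3
Let x = [H+] at equilibrium. Ka = x²/(0.0293 − x).
The 5% rule fails; solving x² + Ka·x − Ka·C₀ = 0 exactly:
x = [−0.0012 + √(0.0012² + 0.000141)]/2 = 5.36 × 10^-3 M
pH = −log(5.36 × 10^-3) = 2.27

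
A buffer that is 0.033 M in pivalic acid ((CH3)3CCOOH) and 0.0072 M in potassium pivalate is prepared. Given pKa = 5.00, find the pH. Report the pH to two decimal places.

pH = 4.34

pH = pKa + log([A⁻]/[HA]) = 5.00 + log(0.0072/0.033)
pH = 5.00 + (-0.661) = 4.34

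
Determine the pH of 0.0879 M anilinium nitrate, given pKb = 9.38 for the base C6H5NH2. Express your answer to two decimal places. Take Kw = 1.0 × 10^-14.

pH = 2.84

C6H5NH3+ is the conjugate acid of the weak base C6H5NH2.
Kb = 10^(−9.38) = 4.17 × 10^-10
Ka = Kw/Kb = 1.0×10^-14 / 4.17 × 10^-10 = 2.40 × 10^-5
Ka = x²/(0.0879 − x) = 2.40 × 10^-5
Neglecting x in the denominator: x = √(2.40 × 10^-5 × 0.0879) = 1.45 × 10^-3 M
Check: 1.7% ionized — well under 5%, approximation valid.
pH = −log(1.45 × 10^-3) = 2.84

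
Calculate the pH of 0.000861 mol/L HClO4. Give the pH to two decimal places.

pH = 3.06

HClO4 is a strong acid and dissociates completely, so [H+] = 0.000861 M.
pH = -log(0.000861) = 3.06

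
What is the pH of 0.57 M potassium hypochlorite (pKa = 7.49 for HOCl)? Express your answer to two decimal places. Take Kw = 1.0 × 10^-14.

OCl- is the conjugate base of the weak acid HOCl.
Ka = 10^(−7.49) = 3.24 × 10^-8
Kb = Kw/Ka = 1.0×10^-14 / 3.24 × 10^-8 = 3.09 × 10^-7
From the ICE table, Kb = [OH-]²/(0.57 − [OH-]) = 3.09 × 10^-7.
Since Kb ≪ C₀, [OH-] ≈ √(Kb·C₀) = 4.20 × 10^-4 M.
Check: 0.074% ionized — well under 5%, approximation valid.
pOH = 3.38, so pH = 14.00 − pOH = 10.62

pH = 10.62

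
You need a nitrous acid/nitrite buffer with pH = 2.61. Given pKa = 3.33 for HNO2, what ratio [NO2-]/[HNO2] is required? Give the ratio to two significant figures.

pH = pKa + log(r) ⇒ log(r) = 2.61 − 3.33 = -0.72
r = [NO2-]/[HNO2] = 10^(-0.72) = 0.191

ratio = 0.19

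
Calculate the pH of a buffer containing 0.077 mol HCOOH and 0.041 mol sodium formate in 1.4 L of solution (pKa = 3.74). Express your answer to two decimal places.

pH = 3.47

Henderson–Hasselbalch: pH = pKa + log([HCOO-]/[HCOOH]) = 3.74 + log(0.041/0.077)
pH = 3.74 + (-0.274) = 3.47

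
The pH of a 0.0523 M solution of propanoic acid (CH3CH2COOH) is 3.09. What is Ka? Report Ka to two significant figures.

[H+] = 10^(-3.09) = 8.13 × 10^-4 M
At equilibrium [HA] = 0.0523 − 8.13 × 10^-4 = 5.15 × 10^-2 M
Ka = [H+][A-]/[HA] = (8.13 × 10^-4)² / 5.15 × 10^-2 = 1.3 × 10^-5

Ka = 1.3 × 10^-5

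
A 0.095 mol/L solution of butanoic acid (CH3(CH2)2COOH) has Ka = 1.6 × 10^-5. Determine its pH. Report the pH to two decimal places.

pH = 2.91

CH3(CH2)2COOH ⇌ CH3(CH2)2COO- + H+
From the ICE table, Ka = [H+]²/(0.095 − [H+]) = 1.6 × 10^-5.
Since Ka ≪ C₀, [H+] ≈ √(Ka·C₀) = 1.23 × 10^-3 M.
([H+]/C₀ = 1.3% < 5%, so the approximation holds.)
pH = −log(1.23 × 10^-3) = 2.91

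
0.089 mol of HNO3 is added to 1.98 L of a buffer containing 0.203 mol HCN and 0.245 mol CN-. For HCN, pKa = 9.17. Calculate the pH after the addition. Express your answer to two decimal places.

Added H+ converts CN- to HCN: HCN → 0.292 mol, CN- → 0.156 mol.
pH = pKa + log([A⁻]/[HA]) = 9.17 + log(0.156/0.292) = 9.17 -0.272

pH = 8.90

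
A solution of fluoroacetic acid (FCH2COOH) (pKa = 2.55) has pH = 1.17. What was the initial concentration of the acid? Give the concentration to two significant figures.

C₀ = 1.7 M

[H+] = 10^(-1.17) = 6.76 × 10^-2 M = x
Ka = 10^(−2.55) = 2.82 × 10^-3
Ka = x²/(C₀ − x) ⇒ C₀ = x + x²/Ka
C₀ = 6.76 × 10^-2 + (6.76 × 10^-2)²/(2.82 × 10^-3) = 1.69 M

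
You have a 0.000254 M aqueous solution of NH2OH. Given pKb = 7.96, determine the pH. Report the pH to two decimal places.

pH = 8.22

NH2OH + H2O ⇌ NH3OH+ + OH-
Kb = 10^(−7.96) = 1.10 × 10^-8
Let x = [OH-] at equilibrium. Kb = x²/(0.000254 − x).
Assume x ≪ 0.000254: x ≈ √(1.10 × 10^-8 × 0.000254) = 1.67 × 10^-6 M
(x/C₀ = 0.66% < 5%, so the approximation holds.)
pOH = 5.78, so pH = 14.00 − pOH = 8.22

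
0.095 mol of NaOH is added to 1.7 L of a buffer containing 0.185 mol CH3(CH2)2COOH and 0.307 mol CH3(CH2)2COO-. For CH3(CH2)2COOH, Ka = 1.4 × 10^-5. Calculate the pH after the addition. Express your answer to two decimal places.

After neutralization: n(CH3(CH2)2COOH) = 0.09 mol, n(CH3(CH2)2COO-) = 0.402 mol.
pKa = −log(1.4 × 10^-5) = 4.854
pH = pKa + log([A⁻]/[HA]) = 4.854 + log(0.402/0.09) = 4.854 +0.650

pH = 5.50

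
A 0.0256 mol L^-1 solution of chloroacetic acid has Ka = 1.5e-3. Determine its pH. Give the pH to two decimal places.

pH = 2.26

ClCH2COOH ⇌ ClCH2COO- + H+
From the ICE table, Ka = [H+]²/(0.0256 − [H+]) = 1.5 × 10^-3.
Here C₀/Ka ≈ 17.1, so the small-[H+] approximation fails. Use the quadratic:
[H+] = (−Ka + √(Ka² + 4·Ka·C₀))/2 = 5.49 × 10^-3 M
pH = −log[H+] = −log(5.49 × 10^-3) = 2.26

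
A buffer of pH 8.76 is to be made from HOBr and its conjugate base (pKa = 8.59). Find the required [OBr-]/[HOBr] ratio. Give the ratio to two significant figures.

pH = pKa + log(r) ⇒ log(r) = 8.76 − 8.59 = +0.17
r = [OBr-]/[HOBr] = 10^(+0.17) = 1.48

ratio = 1.5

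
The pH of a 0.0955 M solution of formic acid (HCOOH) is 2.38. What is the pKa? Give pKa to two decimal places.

[H+] = 10^(-2.38) = 4.17 × 10^-3 M
At equilibrium [HA] = 0.0955 − 4.17 × 10^-3 = 9.13 × 10^-2 M
Ka = [H+][A-]/[HA] = (4.17 × 10^-3)² / 9.13 × 10^-2 = 1.90 × 10^-4
pKa = -log(1.90 × 10^-4) = 3.72

pKa = 3.72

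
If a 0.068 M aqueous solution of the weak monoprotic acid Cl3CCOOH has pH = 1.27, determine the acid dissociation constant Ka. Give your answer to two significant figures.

[H+] = 10^(-1.27) = 5.37 × 10^-2 M
At equilibrium [HA] = 0.068 − 5.37 × 10^-2 = 1.43 × 10^-2 M
Ka = [H+][A-]/[HA] = (5.37 × 10^-2)² / 1.43 × 10^-2 = 2.0 × 10^-1

Ka = 2.0 × 10^-1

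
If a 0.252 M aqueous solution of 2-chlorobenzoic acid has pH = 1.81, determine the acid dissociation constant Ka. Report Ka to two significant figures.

Ka = 1.0 × 10^-3

[H+] = 10^(-1.81) = 1.55 × 10^-2 M
At equilibrium [HA] = 0.252 − 1.55 × 10^-2 = 2.36 × 10^-1 M
Ka = [H+][A-]/[HA] = (1.55 × 10^-2)² / 2.36 × 10^-1 = 1.0 × 10^-3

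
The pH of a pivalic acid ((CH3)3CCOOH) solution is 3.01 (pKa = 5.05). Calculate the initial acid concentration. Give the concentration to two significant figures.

[H+] = 10^(-3.01) = 9.77 × 10^-4 M = x
Ka = 10^(−5.05) = 8.91 × 10^-6
Ka = x²/(C₀ − x) ⇒ C₀ = x + x²/Ka
C₀ = 9.77 × 10^-4 + (9.77 × 10^-4)²/(8.91 × 10^-6) = 1.08 × 10^-1 M

C₀ = 1.1 × 10^-1 M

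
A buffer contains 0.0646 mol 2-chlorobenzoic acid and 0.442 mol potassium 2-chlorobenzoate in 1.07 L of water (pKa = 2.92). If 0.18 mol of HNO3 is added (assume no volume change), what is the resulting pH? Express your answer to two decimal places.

Added H+ converts ClC6H4COO- to ClC6H4COOH: ClC6H4COOH → 0.245 mol, ClC6H4COO- → 0.262 mol.
Henderson–Hasselbalch with mole ratio 0.262/0.245: pH = 2.92 + (+0.029)

pH = 2.95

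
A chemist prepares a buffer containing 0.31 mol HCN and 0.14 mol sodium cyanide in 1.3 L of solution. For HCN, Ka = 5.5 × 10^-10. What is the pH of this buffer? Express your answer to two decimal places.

pH = 8.91

pKa = −log(5.5 × 10^-10) = 9.260
Using pH = pKa + log([base]/[acid]) with [base]/[acid] = 0.14/0.31:
pH = 9.260 + (-0.345) = 8.91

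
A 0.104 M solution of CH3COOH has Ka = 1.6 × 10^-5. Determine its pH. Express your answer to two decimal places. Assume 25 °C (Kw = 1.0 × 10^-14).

pH = 2.89

CH3COOH ⇌ CH3COO- + H+
Ka = x²/(0.104 − x) = 1.6 × 10^-5
Since Ka ≪ C₀, x ≈ √(Ka·C₀) = 1.29 × 10^-3 M.
pH = −log(1.29 × 10^-3) = 2.89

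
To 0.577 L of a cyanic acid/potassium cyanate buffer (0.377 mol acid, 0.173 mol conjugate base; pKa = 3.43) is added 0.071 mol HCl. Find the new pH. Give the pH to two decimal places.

pH = 2.79

After neutralization: n(HOCN) = 0.448 mol, n(OCN-) = 0.102 mol.
Henderson–Hasselbalch with mole ratio 0.102/0.448: pH = 3.43 + (-0.643)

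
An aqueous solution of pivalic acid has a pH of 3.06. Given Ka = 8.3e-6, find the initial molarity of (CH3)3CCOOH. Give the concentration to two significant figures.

C₀ = 9.2 × 10^-2 M

[H+] = 10^(-3.06) = 8.71 × 10^-4 M = x
Ka = x²/(C₀ − x) ⇒ C₀ = x + x²/Ka
C₀ = 8.71 × 10^-4 + (8.71 × 10^-4)²/(8.3 × 10^-6) = 9.23 × 10^-2 M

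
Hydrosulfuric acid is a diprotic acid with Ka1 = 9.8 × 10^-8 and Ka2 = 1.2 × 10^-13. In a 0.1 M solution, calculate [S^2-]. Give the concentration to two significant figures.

First ionization gives [H+] ≈ [HS-] = 9.90 × 10^-5 M.
Second step: Ka2 = [H+][S^2-]/[HS-] ≈ [S^2-] (since [H+] ≈ [HS-]).
So [S^2-] ≈ Ka2.

1.2 × 10^-13 M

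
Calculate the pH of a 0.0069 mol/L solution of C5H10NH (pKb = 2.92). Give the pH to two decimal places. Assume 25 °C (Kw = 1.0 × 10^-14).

C5H10NH + H2O ⇌ C5H10NH2+ + OH-
Kb = 10^(−2.92) = 1.20 × 10^-3
Kb = x²/(0.0069 − x) = 1.20 × 10^-3
Here C₀/Kb ≈ 5.75, so the small-x approximation fails. Use the quadratic:
x = [−0.0012 + √(0.0012² + 3.31e-05)]/2 = 2.34 × 10^-3 M
pOH = 2.63, so pH = 14.00 − pOH = 11.37

pH = 11.37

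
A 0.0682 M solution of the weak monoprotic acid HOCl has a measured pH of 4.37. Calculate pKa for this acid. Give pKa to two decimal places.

pKa = 7.57

[H+] = 10^(-4.37) = 4.27 × 10^-5 M
At equilibrium [HA] = 0.0682 − 4.27 × 10^-5 = 6.82 × 10^-2 M
Ka = [H+][A-]/[HA] = (4.27 × 10^-5)² / 6.82 × 10^-2 = 2.67 × 10^-8
pKa = -log(2.67 × 10^-8) = 7.57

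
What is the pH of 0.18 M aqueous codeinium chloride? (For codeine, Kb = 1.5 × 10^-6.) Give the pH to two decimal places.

C18H22NO3+ is the conjugate acid of the weak base C18H21NO3.
Ka = Kw/Kb = 1.0×10^-14 / 1.5 × 10^-6 = 6.67 × 10^-9
From the ICE table, Ka = [H+]²/(0.18 − [H+]) = 6.67 × 10^-9.
Assume [H+] ≪ 0.18: [H+] ≈ √(6.67 × 10^-9 × 0.18) = 3.46 × 10^-5 M
pH = −log(3.46 × 10^-5) = 4.46

pH = 4.46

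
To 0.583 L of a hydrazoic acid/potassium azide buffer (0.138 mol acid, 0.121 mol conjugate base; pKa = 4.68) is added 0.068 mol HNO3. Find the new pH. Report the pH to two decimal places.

pH = 4.09

After neutralization: n(HN3) = 0.206 mol, n(N3-) = 0.053 mol.
pH = pKa + log(n_N3-/n_HN3) = 4.68 + log(0.053/0.206) = 4.68 + (-0.590)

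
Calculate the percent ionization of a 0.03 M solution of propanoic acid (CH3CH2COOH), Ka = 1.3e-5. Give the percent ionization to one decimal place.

CH3CH2COOH ⇌ CH3CH2COO- + H+; let x = [H+] at equilibrium.
x ≈ √(Ka·C₀) = √(1.3 × 10^-5 × 0.03) = 6.24 × 10^-4 M
Fraction ionized = 6.24 × 10^-4 / 0.03 = 0.0208 → 2.1%

2.1%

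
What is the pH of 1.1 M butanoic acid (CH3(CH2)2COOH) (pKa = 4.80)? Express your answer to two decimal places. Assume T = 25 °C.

pH = 2.38

CH3(CH2)2COOH ⇌ CH3(CH2)2COO- + H+
Ka = 10^(−4.80) = 1.58 × 10^-5
From the ICE table, Ka = x²/(1.1 − x) = 1.58 × 10^-5.
Neglecting x in the denominator: x = √(1.58 × 10^-5 × 1.1) = 4.17 × 10^-3 M
pH = −log(4.17 × 10^-3) = 2.38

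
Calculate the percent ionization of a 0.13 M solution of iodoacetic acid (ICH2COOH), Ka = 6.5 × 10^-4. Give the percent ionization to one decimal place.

6.8%

ICH2COOH ⇌ ICH2COO- + H+; let x = [H+] at equilibrium.
Ka = x²/(C₀ − x); solving the quadratic gives x = 8.87 × 10^-3 M.
Fraction ionized = 8.87 × 10^-3 / 0.13 = 0.0682 → 6.8%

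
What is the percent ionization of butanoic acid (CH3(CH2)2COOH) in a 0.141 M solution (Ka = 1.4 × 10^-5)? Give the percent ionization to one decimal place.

CH3(CH2)2COOH ⇌ CH3(CH2)2COO- + H+; let x = [H+] at equilibrium.
x ≈ √(Ka·C₀) = √(1.4 × 10^-5 × 0.141) = 1.40 × 10^-3 M
Fraction ionized = 1.40 × 10^-3 / 0.141 = 0.0099 → 1.0%

1.0%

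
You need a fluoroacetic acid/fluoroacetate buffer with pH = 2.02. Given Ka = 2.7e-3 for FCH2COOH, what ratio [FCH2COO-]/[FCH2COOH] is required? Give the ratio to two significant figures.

pKa = -log(2.7 × 10^-3) = 2.569
pH = pKa + log(r) ⇒ log(r) = 2.02 − 2.569 = -0.549
r = [FCH2COO-]/[FCH2COOH] = 10^(-0.549) = 0.282

ratio = 0.28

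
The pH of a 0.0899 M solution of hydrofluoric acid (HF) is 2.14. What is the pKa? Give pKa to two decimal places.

[H+] = 10^(-2.14) = 7.24 × 10^-3 M
At equilibrium [HA] = 0.0899 − 7.24 × 10^-3 = 8.27 × 10^-2 M
Ka = [H+][A-]/[HA] = (7.24 × 10^-3)² / 8.27 × 10^-2 = 6.34 × 10^-4
pKa = -log(6.34 × 10^-4) = 3.20

pKa = 3.20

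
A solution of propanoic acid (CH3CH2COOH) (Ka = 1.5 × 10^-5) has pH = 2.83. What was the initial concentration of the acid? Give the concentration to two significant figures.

C₀ = 1.5 × 10^-1 M

[H+] = 10^(-2.83) = 1.48 × 10^-3 M = x
Ka = x²/(C₀ − x) ⇒ C₀ = x + x²/Ka
C₀ = 1.48 × 10^-3 + (1.48 × 10^-3)²/(1.5 × 10^-5) = 1.48 × 10^-1 M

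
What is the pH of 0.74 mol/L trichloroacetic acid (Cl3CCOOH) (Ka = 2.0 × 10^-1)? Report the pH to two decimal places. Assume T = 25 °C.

Cl3CCOOH ⇌ Cl3CCOO- + H+
From the ICE table, Ka = x²/(0.74 − x) = 2.0 × 10^-1.
The 5% rule fails; solving x² + Ka·x − Ka·C₀ = 0 exactly:
x = [−0.2 + √(0.2² + 0.592)]/2 = 2.97 × 10^-1 M
pH = −log(2.97 × 10^-1) = 0.53

pH = 0.53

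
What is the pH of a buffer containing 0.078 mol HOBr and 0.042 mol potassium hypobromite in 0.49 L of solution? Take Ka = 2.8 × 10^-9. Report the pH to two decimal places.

pKa = −log(2.8 × 10^-9) = 8.553
Using pH = pKa + log([base]/[acid]) with [base]/[acid] = 0.042/0.078:
pH = 8.553 + (-0.269) = 8.28

pH = 8.28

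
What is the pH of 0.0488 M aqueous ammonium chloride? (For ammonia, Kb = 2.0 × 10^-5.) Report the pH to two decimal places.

pH = 5.31

NH4+ is the conjugate acid of the weak base NH3.
Ka = Kw/Kb = 1.0×10^-14 / 2.0 × 10^-5 = 5.00 × 10^-10
From the ICE table, Ka = x²/(0.0488 − x) = 5.00 × 10^-10.
Assume x ≪ 0.0488: x ≈ √(5.00 × 10^-10 × 0.0488) = 4.94 × 10^-6 M
pH = −log(4.94 × 10^-6) = 5.31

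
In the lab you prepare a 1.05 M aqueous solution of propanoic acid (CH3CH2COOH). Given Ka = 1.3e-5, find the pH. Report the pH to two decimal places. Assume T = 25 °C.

pH = 2.43

CH3CH2COOH ⇌ CH3CH2COO- + H+
From the ICE table, Ka = [H+]²/(1.05 − [H+]) = 1.3 × 10^-5.
Since Ka ≪ C₀, [H+] ≈ √(Ka·C₀) = 3.69 × 10^-3 M.
pH = −log[H+] = −log(3.69 × 10^-3) = 2.43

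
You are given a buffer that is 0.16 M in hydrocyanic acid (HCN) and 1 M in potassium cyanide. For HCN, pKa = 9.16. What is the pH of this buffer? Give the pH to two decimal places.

pH = 9.96

pH = pKa + log([A⁻]/[HA]) = 9.16 + log(1/0.16)
pH = 9.16 + (+0.796) = 9.96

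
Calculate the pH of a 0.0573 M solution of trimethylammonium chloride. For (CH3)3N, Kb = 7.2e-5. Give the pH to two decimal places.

(CH3)3NH+ is the conjugate acid of the weak base (CH3)3N.
Ka = Kw/Kb = 1.0×10^-14 / 7.2 × 10^-5 = 1.39 × 10^-10
Ka = [H+]²/(0.0573 − [H+]) = 1.39 × 10^-10
Assume [H+] ≪ 0.0573: [H+] ≈ √(1.39 × 10^-10 × 0.0573) = 2.82 × 10^-6 M
Check: 0.0049% ionized — well under 5%, approximation valid.
pH = −log[H+] = −log(2.82 × 10^-6) = 5.55

pH = 5.55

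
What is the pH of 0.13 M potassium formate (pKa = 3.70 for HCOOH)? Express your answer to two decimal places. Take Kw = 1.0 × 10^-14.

pH = 8.41

HCOO- is the conjugate base of the weak acid HCOOH.
Ka = 10^(−3.70) = 2.00 × 10^-4
Kb = Kw/Ka = 1.0×10^-14 / 2.00 × 10^-4 = 5.00 × 10^-11
Let x = [OH-] at equilibrium. Kb = x²/(0.13 − x).
Neglecting x in the denominator: x = √(5.00 × 10^-11 × 0.13) = 2.55 × 10^-6 M
pOH = −log(2.55 × 10^-6) = 5.59; pH = 14.00 − 5.59 = 8.41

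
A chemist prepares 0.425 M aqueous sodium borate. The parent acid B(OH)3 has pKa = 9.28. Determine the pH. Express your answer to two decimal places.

B(OH)4- is the conjugate base of the weak acid B(OH)3.
Ka = 10^(−9.28) = 5.25 × 10^-10
Kb = Kw/Ka = 1.0×10^-14 / 5.25 × 10^-10 = 1.90 × 10^-5
Kb = x²/(0.425 − x) = 1.90 × 10^-5
Assume x ≪ 0.425: x ≈ √(1.90 × 10^-5 × 0.425) = 2.84 × 10^-3 M
Check: 0.67% ionized — well under 5%, approximation valid.
pOH = −log(2.84 × 10^-3) = 2.55; pH = 14.00 − 2.55 = 11.45

pH = 11.45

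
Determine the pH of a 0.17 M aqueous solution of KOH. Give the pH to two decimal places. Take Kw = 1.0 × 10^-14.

pH = 13.23

KOH is a strong base; [OH-] = 0.17 M.
pOH = -log(0.17) = 0.77
pH = 14.00 - 0.77 = 13.23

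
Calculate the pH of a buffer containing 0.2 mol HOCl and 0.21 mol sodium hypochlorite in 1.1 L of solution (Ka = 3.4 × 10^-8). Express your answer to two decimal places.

pKa = −log(3.4 × 10^-8) = 7.469
pH = pKa + log([A⁻]/[HA]) = 7.469 + log(0.21/0.2)
pH = 7.469 + (+0.021) = 7.49

pH = 7.49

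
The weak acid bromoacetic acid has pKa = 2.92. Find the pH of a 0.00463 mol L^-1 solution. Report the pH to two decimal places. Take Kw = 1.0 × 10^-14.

BrCH2COOH ⇌ BrCH2COO- + H+
Ka = 10^(−2.92) = 1.20 × 10^-3
From the ICE table, Ka = x²/(0.00463 − x) = 1.20 × 10^-3.
x is not negligible relative to C₀; solve x² + 0.0012·x − 5.56e-06 = 0.
x = [−0.0012 + √(0.0012² + 2.22e-05)]/2 = 1.83 × 10^-3 M
pH = −log[H+] = −log(1.83 × 10^-3) = 2.74

pH = 2.74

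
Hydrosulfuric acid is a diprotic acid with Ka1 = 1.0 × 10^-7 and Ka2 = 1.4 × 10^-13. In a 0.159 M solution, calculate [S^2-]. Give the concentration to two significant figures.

First ionization gives [H+] ≈ [HS-] = 1.26 × 10^-4 M.
Second step: Ka2 = [H+][S^2-]/[HS-] ≈ [S^2-] (since [H+] ≈ [HS-]).
So [S^2-] ≈ Ka2.

1.4 × 10^-13 M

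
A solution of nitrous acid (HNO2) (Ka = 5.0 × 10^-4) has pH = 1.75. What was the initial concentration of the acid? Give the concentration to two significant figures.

C₀ = 6.5 × 10^-1 M

[H+] = 10^(-1.75) = 1.78 × 10^-2 M = x
Ka = x²/(C₀ − x) ⇒ C₀ = x + x²/Ka
C₀ = 1.78 × 10^-2 + (1.78 × 10^-2)²/(5.0 × 10^-4) = 6.51 × 10^-1 M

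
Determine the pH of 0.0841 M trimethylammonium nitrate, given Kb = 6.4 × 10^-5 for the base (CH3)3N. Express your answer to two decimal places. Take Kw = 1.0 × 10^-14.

pH = 5.44

(CH3)3NH+ is the conjugate acid of the weak base (CH3)3N.
Ka = Kw/Kb = 1.0×10^-14 / 6.4 × 10^-5 = 1.56 × 10^-10
Let x = [H+] at equilibrium. Ka = x²/(0.0841 − x).
Neglecting x in the denominator: x = √(1.56 × 10^-10 × 0.0841) = 3.62 × 10^-6 M
pH = −log[H+] = −log(3.62 × 10^-6) = 5.44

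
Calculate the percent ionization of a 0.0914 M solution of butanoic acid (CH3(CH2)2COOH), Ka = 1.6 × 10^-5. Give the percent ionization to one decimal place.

1.3%

CH3(CH2)2COOH ⇌ CH3(CH2)2COO- + H+; let x = [H+] at equilibrium.
x ≈ √(Ka·C₀) = √(1.6 × 10^-5 × 0.0914) = 1.21 × 10^-3 M
% ionization = x/C₀ × 100% = 1.21 × 10^-3/0.0914 × 100% = 1.3%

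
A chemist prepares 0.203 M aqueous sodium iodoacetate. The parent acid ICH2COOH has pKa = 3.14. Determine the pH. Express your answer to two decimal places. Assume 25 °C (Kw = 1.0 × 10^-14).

pH = 8.22

ICH2COO- is the conjugate base of the weak acid ICH2COOH.
Ka = 10^(−3.14) = 7.24 × 10^-4
Kb = Kw/Ka = 1.0×10^-14 / 7.24 × 10^-4 = 1.38 × 10^-11
Kb = x²/(0.203 − x) = 1.38 × 10^-11
Neglecting x in the denominator: x = √(1.38 × 10^-11 × 0.203) = 1.67 × 10^-6 M
(x/C₀ = 0.00082% < 5%, so the approximation holds.)
pOH = −log(1.67 × 10^-6) = 5.78; pH = 14.00 − 5.78 = 8.22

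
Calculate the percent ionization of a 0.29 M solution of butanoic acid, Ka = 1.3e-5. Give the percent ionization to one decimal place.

0.7%

CH3(CH2)2COOH ⇌ CH3(CH2)2COO- + H+; let x = [H+] at equilibrium.
x ≈ √(Ka·C₀) = √(1.3 × 10^-5 × 0.29) = 1.94 × 10^-3 M
Fraction ionized = 1.94 × 10^-3 / 0.29 = 0.0067 → 0.7%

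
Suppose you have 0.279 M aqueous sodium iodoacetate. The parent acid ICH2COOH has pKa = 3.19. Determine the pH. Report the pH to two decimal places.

ICH2COO- is the conjugate base of the weak acid ICH2COOH.
Ka = 10^(−3.19) = 6.46 × 10^-4
Kb = Kw/Ka = 1.0×10^-14 / 6.46 × 10^-4 = 1.55 × 10^-11
Let x = [OH-] at equilibrium. Kb = x²/(0.279 − x).
Assume x ≪ 0.279: x ≈ √(1.55 × 10^-11 × 0.279) = 2.08 × 10^-6 M
(x/C₀ = 0.00075% < 5%, so the approximation holds.)
pOH = 5.68, so pH = 14.00 − pOH = 8.32

pH = 8.32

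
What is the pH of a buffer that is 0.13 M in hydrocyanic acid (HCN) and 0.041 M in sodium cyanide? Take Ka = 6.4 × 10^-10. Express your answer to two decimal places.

pKa = −log(6.4 × 10^-10) = 9.194
pH = pKa + log([A⁻]/[HA]) = 9.194 + log(0.041/0.13)
pH = 9.194 + (-0.501) = 8.69

pH = 8.69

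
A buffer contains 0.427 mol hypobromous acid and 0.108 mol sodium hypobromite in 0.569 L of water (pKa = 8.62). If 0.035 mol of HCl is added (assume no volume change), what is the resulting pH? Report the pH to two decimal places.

Added H+ converts OBr- to HOBr: HOBr → 0.462 mol, OBr- → 0.073 mol.
pH = pKa + log(n_OBr-/n_HOBr) = 8.62 + log(0.073/0.462) = 8.62 + (-0.801)

pH = 7.82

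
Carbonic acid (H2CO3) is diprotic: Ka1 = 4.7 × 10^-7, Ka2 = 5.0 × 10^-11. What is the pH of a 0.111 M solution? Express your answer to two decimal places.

Since Ka1 ≫ Ka2, the first ionization dominates [H+].
Ka1 = x²/(0.111 − x) = 4.7 × 10^-7
x ≈ √(4.7 × 10^-7 × 0.111) = 2.28 × 10^-4 M
pH = −log(2.28 × 10^-4) = 3.64

pH = 3.64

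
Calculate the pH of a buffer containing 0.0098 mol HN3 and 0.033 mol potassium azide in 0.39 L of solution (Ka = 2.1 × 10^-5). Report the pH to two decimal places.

pKa = −log(2.1 × 10^-5) = 4.678
Henderson–Hasselbalch: pH = pKa + log([N3-]/[HN3]) = 4.678 + log(0.033/0.0098)
pH = 4.678 + (+0.527) = 5.21

pH = 5.21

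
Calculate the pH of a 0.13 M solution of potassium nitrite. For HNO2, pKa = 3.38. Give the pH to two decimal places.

NO2- is the conjugate base of the weak acid HNO2.
Ka = 10^(−3.38) = 4.17 × 10^-4
Kb = Kw/Ka = 1.0×10^-14 / 4.17 × 10^-4 = 2.40 × 10^-11
From the ICE table, Kb = [OH-]²/(0.13 − [OH-]) = 2.40 × 10^-11.
Since Kb ≪ C₀, [OH-] ≈ √(Kb·C₀) = 1.77 × 10^-6 M.
Check: 0.0014% ionized — well under 5%, approximation valid.
pOH = −log(1.77 × 10^-6) = 5.75; pH = 14.00 − 5.75 = 8.25

pH = 8.25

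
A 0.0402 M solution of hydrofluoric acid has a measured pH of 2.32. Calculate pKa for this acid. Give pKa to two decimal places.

pKa = 3.19

[H+] = 10^(-2.32) = 4.79 × 10^-3 M
At equilibrium [HA] = 0.0402 − 4.79 × 10^-3 = 3.54 × 10^-2 M
Ka = [H+][A-]/[HA] = (4.79 × 10^-3)² / 3.54 × 10^-2 = 6.48 × 10^-4
pKa = -log(6.48 × 10^-4) = 3.19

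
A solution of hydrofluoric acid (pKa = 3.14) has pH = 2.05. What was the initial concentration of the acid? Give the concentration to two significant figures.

C₀ = 1.2 × 10^-1 M

[H+] = 10^(-2.05) = 8.91 × 10^-3 M = x
Ka = 10^(−3.14) = 7.24 × 10^-4
Ka = x²/(C₀ − x) ⇒ C₀ = x + x²/Ka
C₀ = 8.91 × 10^-3 + (8.91 × 10^-3)²/(7.24 × 10^-4) = 1.19 × 10^-1 M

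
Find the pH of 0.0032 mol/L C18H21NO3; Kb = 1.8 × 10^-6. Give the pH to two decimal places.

C18H21NO3 + H2O ⇌ C18H22NO3+ + OH-
Kb = [OH-]²/(0.0032 − [OH-]) = 1.8 × 10^-6
Since Kb ≪ C₀, [OH-] ≈ √(Kb·C₀) = 7.59 × 10^-5 M.
Check: 2.4% ionized — well under 5%, approximation valid.
pOH = −log(7.59 × 10^-5) = 4.12; pH = 14.00 − 4.12 = 9.88

pH = 9.88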